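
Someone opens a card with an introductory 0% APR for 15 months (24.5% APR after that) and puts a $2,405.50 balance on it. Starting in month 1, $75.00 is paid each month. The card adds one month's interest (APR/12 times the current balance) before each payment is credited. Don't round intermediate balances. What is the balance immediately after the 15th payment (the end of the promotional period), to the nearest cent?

Promo months 1–15 at r₀ = 0%/12 = 0; months 16+ at r₁ = 24.5%/12 = 0.0204167.
After month 15 (no interest yet): B = $2,405.50 − 15·$75.00 = $1,280.50.

$1,280.50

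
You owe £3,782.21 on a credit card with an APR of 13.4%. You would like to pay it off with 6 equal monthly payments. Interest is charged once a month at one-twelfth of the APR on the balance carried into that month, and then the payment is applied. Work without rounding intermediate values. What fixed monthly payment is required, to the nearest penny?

Monthly rate r = 13.4%/12 = 1.11667% = 0.0111667.
Level-payment amortization: P = B₀·r / (1 − (1+r)^(−n)) = 3782.21·0.0111667 / (1 − 1.01117^(−6)).
Denominator 1 − (1+r)^(−6) = 0.064457476.
P = 42.2347 / 0.064457476 ≈ 655.23.

£655.23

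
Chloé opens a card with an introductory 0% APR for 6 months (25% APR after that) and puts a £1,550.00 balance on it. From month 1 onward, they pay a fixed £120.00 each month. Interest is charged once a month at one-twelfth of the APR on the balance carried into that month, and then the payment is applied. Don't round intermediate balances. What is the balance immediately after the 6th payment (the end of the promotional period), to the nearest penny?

£830.00

Promo months 1–6 at r₀ = 0%/12 = 0; months 7+ at r₁ = 25%/12 = 0.0208333.
After month 6 (no interest yet): B = £1,550.00 − 6·£120.00 = £830.00.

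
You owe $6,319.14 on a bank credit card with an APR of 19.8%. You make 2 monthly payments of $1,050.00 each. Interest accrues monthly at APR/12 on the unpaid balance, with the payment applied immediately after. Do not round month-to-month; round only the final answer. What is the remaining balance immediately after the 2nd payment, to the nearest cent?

Monthly rate r = 19.8%/12 = 1.65% = 0.0165.
Each month: B ← B·(1+r) − $1,050.00.
Month 1: interest $104.27; balance after payment $5,373.41.
Month 2: interest $88.66; balance after payment $4,412.07.

$4,412.07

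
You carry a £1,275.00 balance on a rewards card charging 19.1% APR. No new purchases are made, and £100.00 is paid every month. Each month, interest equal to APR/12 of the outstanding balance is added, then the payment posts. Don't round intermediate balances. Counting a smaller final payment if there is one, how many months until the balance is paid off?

Monthly rate r = 19.1%/12 = 1.59167% = 0.0159167.
Recurrence: B ← B·(1+r) − £100.00.
Month 1: interest £20.29; balance after payment £1,195.29.
Month 2: interest £19.03; balance after payment £1,114.32.
Closed form: n = −ln(1 − rB₀/P)/ln(1+r) = −ln(0.79706)/ln(1.01592) ≈ 14.364, so the balance reaches zero during payment 15.

15 months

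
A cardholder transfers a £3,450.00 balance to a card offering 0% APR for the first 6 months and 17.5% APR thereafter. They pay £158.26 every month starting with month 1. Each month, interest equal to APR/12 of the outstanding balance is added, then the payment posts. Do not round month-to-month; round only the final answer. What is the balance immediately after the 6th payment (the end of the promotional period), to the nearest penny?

Promo months 1–6 at r₀ = 0%/12 = 0; months 7+ at r₁ = 17.5%/12 = 0.0145833.
After month 6 (no interest yet): B = £3,450.00 − 6·£158.26 = £2,500.44.

£2,500.44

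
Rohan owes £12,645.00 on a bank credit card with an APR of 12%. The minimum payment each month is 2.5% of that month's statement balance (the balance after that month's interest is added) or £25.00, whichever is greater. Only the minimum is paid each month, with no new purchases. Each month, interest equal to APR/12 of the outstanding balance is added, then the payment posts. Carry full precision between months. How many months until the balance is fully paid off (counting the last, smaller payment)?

217 months

Monthly rate r = 12%/12 = 1% = 0.01.
While 2.5% of the post-interest balance exceeds £25.00, each month B ← (B·(1+r))·(1 − 0.025), i.e. B shrinks by the factor (1+r)·0.975 = 0.98475.
This holds for months 1–166. Entering month 167 the balance is £986.35; 2.5% of the post-interest balance is now below £25.00, so the flat £25.00 minimum applies from here.
From month 167 a fixed £25.00 at rate r clears £986.35 in 51 more payments. Total: 166 + 51 = 217 months.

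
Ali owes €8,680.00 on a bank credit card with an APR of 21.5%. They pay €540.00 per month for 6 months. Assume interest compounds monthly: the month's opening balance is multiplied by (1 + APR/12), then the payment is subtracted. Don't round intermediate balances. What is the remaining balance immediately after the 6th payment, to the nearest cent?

€6,267.27

Monthly rate r = 21.5%/12 = 1.79167% = 0.0179167.
Each month: B ← B·(1+r) − €540.00.
Month 1: interest €155.52; balance after payment €8,295.52.
Month 2: interest €148.63; balance after payment €7,904.14.
Month 3: interest €141.62; balance after payment €7,505.76.
Month 4: interest €134.48; balance after payment €7,100.24.
Month 5: interest €127.21; balance after payment €6,687.45.
Month 6: interest €119.82; balance after payment €6,267.27.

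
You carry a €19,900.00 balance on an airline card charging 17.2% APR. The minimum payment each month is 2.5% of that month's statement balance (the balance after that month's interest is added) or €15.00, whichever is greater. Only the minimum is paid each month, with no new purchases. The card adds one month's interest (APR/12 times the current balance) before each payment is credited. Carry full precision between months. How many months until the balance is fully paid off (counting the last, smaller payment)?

Monthly rate r = 17.2%/12 = 1.43333% = 0.0143333.
While 2.5% of the post-interest balance exceeds €15.00, each month B ← (B·(1+r))·(1 − 0.025), i.e. B shrinks by the factor (1+r)·0.975 = 0.98897.
This holds for months 1–318. Entering month 319 the balance is €585.84; 2.5% of the post-interest balance is now below €15.00, so the flat €15.00 minimum applies from here.
From month 319 a fixed €15.00 at rate r clears €585.84 in 58 more payments. Total: 318 + 58 = 376 months.

376 months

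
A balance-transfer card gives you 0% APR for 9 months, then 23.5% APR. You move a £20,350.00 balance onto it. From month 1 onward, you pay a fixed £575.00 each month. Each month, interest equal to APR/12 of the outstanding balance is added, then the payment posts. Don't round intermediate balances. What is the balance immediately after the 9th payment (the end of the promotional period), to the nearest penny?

Promo months 1–9 at r₀ = 0%/12 = 0; months 10+ at r₁ = 23.5%/12 = 0.0195833.
After month 9 (no interest yet): B = £20,350.00 − 9·£575.00 = £15,175.00.

£15,175.00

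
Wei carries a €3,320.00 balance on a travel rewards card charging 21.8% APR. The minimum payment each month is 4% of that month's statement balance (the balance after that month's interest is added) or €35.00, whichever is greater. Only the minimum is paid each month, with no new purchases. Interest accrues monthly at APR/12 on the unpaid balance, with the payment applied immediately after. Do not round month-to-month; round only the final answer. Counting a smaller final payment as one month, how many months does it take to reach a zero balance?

93 months

Monthly rate r = 21.8%/12 = 1.81667% = 0.0181667.
While 4% of the post-interest balance exceeds €35.00, each month B ← (B·(1+r))·(1 − 0.04), i.e. B shrinks by the factor (1+r)·0.96 = 0.97744.
This holds for months 1–60. Entering month 61 the balance is €844.39; 4% of the post-interest balance is now below €35.00, so the flat €35.00 minimum applies from here.
From month 61 a fixed €35.00 at rate r clears €844.39 in 33 more payments. Total: 60 + 33 = 93 months.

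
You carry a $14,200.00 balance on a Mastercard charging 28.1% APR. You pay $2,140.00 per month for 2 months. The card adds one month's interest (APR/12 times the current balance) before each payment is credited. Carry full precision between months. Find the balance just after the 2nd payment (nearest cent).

$10,542.71

Monthly rate r = 28.1%/12 = 2.34167% = 0.0234167.
Each month: B ← B·(1+r) − $2,140.00.
Month 1: interest $332.52; balance after payment $12,392.52.
Month 2: interest $290.19; balance after payment $10,542.71.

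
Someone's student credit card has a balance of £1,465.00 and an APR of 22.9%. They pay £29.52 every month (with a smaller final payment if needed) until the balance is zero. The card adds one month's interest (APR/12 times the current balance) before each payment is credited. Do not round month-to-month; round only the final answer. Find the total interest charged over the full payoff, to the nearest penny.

Monthly rate r = 22.9%/12 = 1.90833% = 0.0190833.
Payoff takes n = ⌈−ln(1 − rB₀/P)/ln(1+r)⌉ = ⌈155.448⌉ = 156 payments; the last is £13.29.
Total paid = 155·£29.52 + £13.29 = £4,588.89.
Total interest = total paid − principal = £4,588.89 − £1,465.00 = £3,123.89.

£3,123.89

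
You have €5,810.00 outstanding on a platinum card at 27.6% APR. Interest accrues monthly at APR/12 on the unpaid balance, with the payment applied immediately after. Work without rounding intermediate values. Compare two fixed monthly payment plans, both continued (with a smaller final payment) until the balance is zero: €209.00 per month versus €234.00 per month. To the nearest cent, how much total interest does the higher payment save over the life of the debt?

Monthly rate r = 27.6%/12 = 2.3% = 0.023.
At €209.00/mo: n = ⌈−ln(1 − rB₀/P)/ln(1+r)⌉ = 45 payments (last €178.49); total interest = total paid − €5,810.00 = €3,564.49.
At €234.00/mo: 38 payments (last €52.91); total interest €2,900.91.
Interest saved = €3,564.49 − €2,900.91 = €663.58.

€663.58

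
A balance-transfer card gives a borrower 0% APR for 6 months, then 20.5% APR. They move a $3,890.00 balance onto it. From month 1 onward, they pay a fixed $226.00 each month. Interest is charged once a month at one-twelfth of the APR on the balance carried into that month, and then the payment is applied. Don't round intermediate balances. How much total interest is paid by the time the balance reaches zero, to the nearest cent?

$303.37

Promo months 1–6 at r₀ = 0%/12 = 0; months 7+ at r₁ = 20.5%/12 = 0.0170833.
After month 6 (no interest yet): B = $3,890.00 − 6·$226.00 = $2,534.00.
Then at r₁ with $226.00/mo: n₂ = −ln(1 − r₁·B/P)/ln(1+r₁) ≈ 12.55 → 13 more payments.
Total paid = 18·$226.00 + $125.37 = $4,193.37; interest = $4,193.37 − $3,890.00 = $303.37.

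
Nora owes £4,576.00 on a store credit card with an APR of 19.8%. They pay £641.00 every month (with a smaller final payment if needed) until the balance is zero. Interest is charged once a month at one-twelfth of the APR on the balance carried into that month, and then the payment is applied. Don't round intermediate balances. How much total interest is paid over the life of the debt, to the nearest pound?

Monthly rate r = 19.8%/12 = 1.65% = 0.0165.
Payoff takes n = ⌈−ln(1 − rB₀/P)/ln(1+r)⌉ = ⌈7.658⌉ = 8 payments; the last is £422.97.
Total paid = 7·£641.00 + £422.97 = £4,909.97.
Total interest = total paid − principal = £4,909.97 − £4,576.00 = £333.97.

£334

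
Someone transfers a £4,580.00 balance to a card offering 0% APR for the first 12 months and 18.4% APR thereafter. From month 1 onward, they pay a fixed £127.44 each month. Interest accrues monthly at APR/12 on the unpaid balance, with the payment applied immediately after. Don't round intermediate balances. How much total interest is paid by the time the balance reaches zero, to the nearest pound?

£780

Promo months 1–12 at r₀ = 0%/12 = 0; months 13+ at r₁ = 18.4%/12 = 0.0153333.
After month 12 (no interest yet): B = £4,580.00 − 12·£127.44 = £3,050.72.
Then at r₁ with £127.44/mo: n₂ = −ln(1 − r₁·B/P)/ln(1+r₁) ≈ 30.06 → 31 more payments.
Total paid = 42·£127.44 + £7.30 = £5,359.78; interest = £5,359.78 − £4,580.00 = £779.78.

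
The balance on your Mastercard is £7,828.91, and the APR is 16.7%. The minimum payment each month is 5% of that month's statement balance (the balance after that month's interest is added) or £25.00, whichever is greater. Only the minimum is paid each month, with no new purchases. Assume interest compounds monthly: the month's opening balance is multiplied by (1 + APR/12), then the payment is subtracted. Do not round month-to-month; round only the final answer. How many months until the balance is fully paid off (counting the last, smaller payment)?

97 months

Monthly rate r = 16.7%/12 = 1.39167% = 0.0139167.
While 5% of the post-interest balance exceeds £25.00, each month B ← (B·(1+r))·(1 − 0.05), i.e. B shrinks by the factor (1+r)·0.95 = 0.96322.
This holds for months 1–74. Entering month 75 the balance is £489.12; 5% of the post-interest balance is now below £25.00, so the flat £25.00 minimum applies from here.
From month 75 a fixed £25.00 at rate r clears £489.12 in 23 more payments. Total: 74 + 23 = 97 months.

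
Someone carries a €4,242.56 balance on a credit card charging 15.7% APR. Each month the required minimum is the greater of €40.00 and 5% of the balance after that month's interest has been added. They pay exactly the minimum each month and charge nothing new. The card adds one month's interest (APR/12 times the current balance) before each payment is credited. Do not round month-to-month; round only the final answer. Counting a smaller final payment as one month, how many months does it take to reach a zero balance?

Monthly rate r = 15.7%/12 = 1.30833% = 0.0130833.
While 5% of the post-interest balance exceeds €40.00, each month B ← (B·(1+r))·(1 − 0.05), i.e. B shrinks by the factor (1+r)·0.95 = 0.96243.
This holds for months 1–44. Entering month 45 the balance is €786.78; 5% of the post-interest balance is now below €40.00, so the flat €40.00 minimum applies from here.
From month 45 a fixed €40.00 at rate r clears €786.78 in 23 more payments. Total: 44 + 23 = 67 months.

67 months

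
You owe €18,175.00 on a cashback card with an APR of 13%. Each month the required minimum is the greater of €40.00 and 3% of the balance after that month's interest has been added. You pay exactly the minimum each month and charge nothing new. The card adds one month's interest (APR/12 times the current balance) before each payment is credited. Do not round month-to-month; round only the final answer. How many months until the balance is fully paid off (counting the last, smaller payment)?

Monthly rate r = 13%/12 = 1.08333% = 0.0108333.
While 3% of the post-interest balance exceeds €40.00, each month B ← (B·(1+r))·(1 − 0.03), i.e. B shrinks by the factor (1+r)·0.97 = 0.98051.
This holds for months 1–134. Entering month 135 the balance is €1,300.01; 3% of the post-interest balance is now below €40.00, so the flat €40.00 minimum applies from here.
From month 135 a fixed €40.00 at rate r clears €1,300.01 in 41 more payments. Total: 134 + 41 = 175 months.

175 months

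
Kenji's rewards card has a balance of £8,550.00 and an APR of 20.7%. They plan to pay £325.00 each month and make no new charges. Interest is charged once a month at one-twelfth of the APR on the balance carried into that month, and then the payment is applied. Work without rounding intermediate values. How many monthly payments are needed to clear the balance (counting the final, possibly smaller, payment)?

Monthly rate r = 20.7%/12 = 1.725% = 0.01725.
Recurrence: B ← B·(1+r) − £325.00.
Month 1: interest £147.49; balance after payment £8,372.49.
Month 2: interest £144.43; balance after payment £8,191.91.
Closed form: n = −ln(1 − rB₀/P)/ln(1+r) = −ln(0.54619)/ln(1.01725) ≈ 35.361, so the balance reaches zero during payment 36.

36 months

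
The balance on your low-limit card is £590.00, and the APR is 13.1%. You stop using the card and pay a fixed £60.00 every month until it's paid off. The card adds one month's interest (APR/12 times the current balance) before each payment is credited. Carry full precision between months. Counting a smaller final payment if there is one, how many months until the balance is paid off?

Monthly rate r = 13.1%/12 = 1.09167% = 0.0109167.
Recurrence: B ← B·(1+r) − £60.00.
Month 1: interest £6.44; balance after payment £536.44.
Month 2: interest £5.86; balance after payment £482.30.
Closed form: n = −ln(1 − rB₀/P)/ln(1+r) = −ln(0.89265)/ln(1.01092) ≈ 10.459, so the balance reaches zero during payment 11.

11 months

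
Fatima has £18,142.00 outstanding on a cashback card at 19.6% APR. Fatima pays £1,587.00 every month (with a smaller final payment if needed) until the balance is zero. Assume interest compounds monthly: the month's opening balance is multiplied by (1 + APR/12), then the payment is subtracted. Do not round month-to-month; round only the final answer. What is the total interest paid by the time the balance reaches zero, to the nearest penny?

Monthly rate r = 19.6%/12 = 1.63333% = 0.0163333.
Payoff takes n = ⌈−ln(1 − rB₀/P)/ln(1+r)⌉ = ⌈12.757⌉ = 13 payments; the last is £1,203.21.
Total paid = 12·£1,587.00 + £1,203.21 = £20,247.21.
Total interest = total paid − principal = £20,247.21 − £18,142.00 = £2,105.21.

£2,105.21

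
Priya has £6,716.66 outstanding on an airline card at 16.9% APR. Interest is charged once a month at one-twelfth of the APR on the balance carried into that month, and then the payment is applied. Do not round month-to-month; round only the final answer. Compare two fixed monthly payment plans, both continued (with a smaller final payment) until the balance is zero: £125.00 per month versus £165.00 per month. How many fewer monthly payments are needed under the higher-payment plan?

41 fewer payments

Monthly rate r = 16.9%/12 = 1.40833% = 0.0140833.
At £125.00/mo: n = ⌈−ln(1 − rB₀/P)/ln(1+r)⌉ = 102 payments (last £10.31); total interest = total paid − £6,716.66 = £5,918.65.
At £165.00/mo: 61 payments (last £148.14); total interest £3,331.48.
Payments saved = 102 − 61 = 41.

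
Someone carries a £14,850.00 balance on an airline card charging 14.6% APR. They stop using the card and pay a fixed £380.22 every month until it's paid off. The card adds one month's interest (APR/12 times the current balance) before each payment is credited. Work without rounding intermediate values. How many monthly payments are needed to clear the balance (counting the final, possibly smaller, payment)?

Monthly rate r = 14.6%/12 = 1.21667% = 0.0121667.
Recurrence: B ← B·(1+r) − £380.22.
Month 1: interest £180.67; balance after payment £14,650.45.
Month 2: interest £178.25; balance after payment £14,448.48.
Closed form: n = −ln(1 − rB₀/P)/ln(1+r) = −ln(0.52481)/ln(1.01217) ≈ 53.312, so the balance reaches zero during payment 54.

54 payments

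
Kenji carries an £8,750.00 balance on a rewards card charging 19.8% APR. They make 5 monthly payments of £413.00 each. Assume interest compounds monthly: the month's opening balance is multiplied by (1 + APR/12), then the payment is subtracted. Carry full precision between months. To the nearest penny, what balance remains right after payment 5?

£7,361.81

Monthly rate r = 19.8%/12 = 1.65% = 0.0165.
Each month: B ← B·(1+r) − £413.00.
Month 1: interest £144.38; balance after payment £8,481.38.
Month 2: interest £139.94; balance after payment £8,208.32.
Month 3: interest £135.44; balance after payment £7,930.75.
Month 4: interest £130.86; balance after payment £7,648.61.
Month 5: interest £126.20; balance after payment £7,361.81.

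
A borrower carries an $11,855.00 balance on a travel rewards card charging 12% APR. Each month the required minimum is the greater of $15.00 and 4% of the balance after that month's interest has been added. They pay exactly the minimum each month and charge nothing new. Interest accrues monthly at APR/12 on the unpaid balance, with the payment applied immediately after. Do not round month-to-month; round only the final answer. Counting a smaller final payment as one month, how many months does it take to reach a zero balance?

141 months

Monthly rate r = 12%/12 = 1% = 0.01.
While 4% of the post-interest balance exceeds $15.00, each month B ← (B·(1+r))·(1 − 0.04), i.e. B shrinks by the factor (1+r)·0.96 = 0.9696.
This holds for months 1–113. Entering month 114 the balance is $362.13; 4% of the post-interest balance is now below $15.00, so the flat $15.00 minimum applies from here.
From month 114 a fixed $15.00 at rate r clears $362.13 in 28 more payments. Total: 113 + 28 = 141 months.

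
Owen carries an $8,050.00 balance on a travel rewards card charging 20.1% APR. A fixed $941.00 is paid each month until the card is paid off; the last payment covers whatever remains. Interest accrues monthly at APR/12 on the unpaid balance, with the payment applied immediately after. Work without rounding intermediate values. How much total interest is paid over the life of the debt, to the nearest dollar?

Monthly rate r = 20.1%/12 = 1.675% = 0.01675.
Payoff takes n = ⌈−ln(1 − rB₀/P)/ln(1+r)⌉ = ⌈9.310⌉ = 10 payments; the last is $293.78.
Total paid = 9·$941.00 + $293.78 = $8,762.78.
Total interest = total paid − principal = $8,762.78 − $8,050.00 = $712.78.

$713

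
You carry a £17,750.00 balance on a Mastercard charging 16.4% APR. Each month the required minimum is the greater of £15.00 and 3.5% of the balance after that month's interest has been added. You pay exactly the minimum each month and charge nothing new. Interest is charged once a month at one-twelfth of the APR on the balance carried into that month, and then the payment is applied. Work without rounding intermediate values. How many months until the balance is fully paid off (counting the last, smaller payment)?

Monthly rate r = 16.4%/12 = 1.36667% = 0.0136667.
While 3.5% of the post-interest balance exceeds £15.00, each month B ← (B·(1+r))·(1 − 0.035), i.e. B shrinks by the factor (1+r)·0.965 = 0.97819.
This holds for months 1–170. Entering month 171 the balance is £417.85; 3.5% of the post-interest balance is now below £15.00, so the flat £15.00 minimum applies from here.
From month 171 a fixed £15.00 at rate r clears £417.85 in 36 more payments. Total: 170 + 36 = 206 months.

206 months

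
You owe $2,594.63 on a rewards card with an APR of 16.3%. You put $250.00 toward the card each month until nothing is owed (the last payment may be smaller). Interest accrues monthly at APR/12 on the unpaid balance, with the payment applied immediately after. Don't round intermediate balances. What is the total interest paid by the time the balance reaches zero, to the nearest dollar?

Monthly rate r = 16.3%/12 = 1.35833% = 0.0135833.
Payoff takes n = ⌈−ln(1 − rB₀/P)/ln(1+r)⌉ = ⌈11.263⌉ = 12 payments; the last is $66.04.
Total paid = 11·$250.00 + $66.04 = $2,816.04.
Total interest = total paid − principal = $2,816.04 − $2,594.63 = $221.41.

$221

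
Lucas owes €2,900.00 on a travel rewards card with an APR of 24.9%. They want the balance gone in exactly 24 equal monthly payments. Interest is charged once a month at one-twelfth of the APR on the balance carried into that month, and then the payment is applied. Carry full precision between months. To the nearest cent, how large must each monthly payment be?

Monthly rate r = 24.9%/12 = 2.075% = 0.02075.
Level-payment amortization: P = B₀·r / (1 − (1+r)^(−n)) = 2900.00·0.02075 / (1 − 1.02075^(−24)).
Denominator 1 − (1+r)^(−24) = 0.389149866.
P = 60.175 / 0.389149866 ≈ 154.63.

€154.63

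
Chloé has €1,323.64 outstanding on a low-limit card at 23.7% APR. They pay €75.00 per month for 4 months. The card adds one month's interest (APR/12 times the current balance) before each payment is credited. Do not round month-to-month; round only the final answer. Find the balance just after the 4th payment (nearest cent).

Monthly rate r = 23.7%/12 = 1.975% = 0.01975.
Each month: B ← B·(1+r) − €75.00.
Month 1: interest €26.14; balance after payment €1,274.78.
Month 2: interest €25.18; balance after payment €1,224.96.
Month 3: interest €24.19; balance after payment €1,174.15.
Month 4: interest €23.19; balance after payment €1,122.34.

€1,122.34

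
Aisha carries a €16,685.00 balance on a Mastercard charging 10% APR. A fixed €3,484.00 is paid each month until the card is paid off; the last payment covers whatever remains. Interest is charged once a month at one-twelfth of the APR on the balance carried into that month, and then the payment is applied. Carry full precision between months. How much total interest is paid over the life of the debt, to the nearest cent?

Monthly rate r = 10%/12 = 0.833333% = 0.00833333.
Payoff takes n = ⌈−ln(1 − rB₀/P)/ln(1+r)⌉ = ⌈4.908⌉ = 5 payments; the last is €3,163.13.
Total paid = 4·€3,484.00 + €3,163.13 = €17,099.13.
Total interest = total paid − principal = €17,099.13 − €16,685.00 = €414.13.

€414.13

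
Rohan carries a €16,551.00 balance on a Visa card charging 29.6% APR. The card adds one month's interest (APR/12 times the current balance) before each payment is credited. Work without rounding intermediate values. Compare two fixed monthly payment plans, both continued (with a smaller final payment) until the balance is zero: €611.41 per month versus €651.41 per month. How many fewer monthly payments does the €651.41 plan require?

5 fewer payments

Monthly rate r = 29.6%/12 = 2.46667% = 0.0246667.
At €611.41/mo: n = ⌈−ln(1 − rB₀/P)/ln(1+r)⌉ = 46 payments (last €133.81); total interest = total paid − €16,551.00 = €11,096.26.
At €651.41/mo: 41 payments (last €289.56); total interest €9,794.96.
Payments saved = 46 − 41 = 5.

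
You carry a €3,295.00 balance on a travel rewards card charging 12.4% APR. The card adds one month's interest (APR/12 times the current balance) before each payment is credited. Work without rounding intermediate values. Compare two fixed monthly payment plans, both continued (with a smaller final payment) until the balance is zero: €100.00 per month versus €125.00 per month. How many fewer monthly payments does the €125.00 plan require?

10 fewer payments

Monthly rate r = 12.4%/12 = 1.03333% = 0.0103333.
At €100.00/mo: n = ⌈−ln(1 − rB₀/P)/ln(1+r)⌉ = 41 payments (last €49.11); total interest = total paid − €3,295.00 = €754.11.
At €125.00/mo: 31 payments (last €116.48); total interest €571.48.
Payments saved = 41 − 31 = 10.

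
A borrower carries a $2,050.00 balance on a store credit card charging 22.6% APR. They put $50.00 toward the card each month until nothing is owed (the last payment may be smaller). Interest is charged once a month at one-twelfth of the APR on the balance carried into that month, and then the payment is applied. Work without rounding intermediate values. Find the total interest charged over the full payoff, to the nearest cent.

Monthly rate r = 22.6%/12 = 1.88333% = 0.0188333.
Payoff takes n = ⌈−ln(1 − rB₀/P)/ln(1+r)⌉ = ⌈79.276⌉ = 80 payments; the last is $13.88.
Total paid = 79·$50.00 + $13.88 = $3,963.88.
Total interest = total paid − principal = $3,963.88 − $2,050.00 = $1,913.88.

$1,913.88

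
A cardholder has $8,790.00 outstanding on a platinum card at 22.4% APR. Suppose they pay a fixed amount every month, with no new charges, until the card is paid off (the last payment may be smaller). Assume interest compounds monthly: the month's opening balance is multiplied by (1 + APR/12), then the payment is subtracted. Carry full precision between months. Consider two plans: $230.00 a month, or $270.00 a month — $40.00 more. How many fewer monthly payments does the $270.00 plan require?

17 fewer payments

Monthly rate r = 22.4%/12 = 1.86667% = 0.0186667.
At $230.00/mo: n = ⌈−ln(1 − rB₀/P)/ln(1+r)⌉ = 68 payments (last $131.11); total interest = total paid − $8,790.00 = $6,751.11.
At $270.00/mo: 51 payments (last $161.32); total interest $4,871.32.
Payments saved = 68 − 51 = 17.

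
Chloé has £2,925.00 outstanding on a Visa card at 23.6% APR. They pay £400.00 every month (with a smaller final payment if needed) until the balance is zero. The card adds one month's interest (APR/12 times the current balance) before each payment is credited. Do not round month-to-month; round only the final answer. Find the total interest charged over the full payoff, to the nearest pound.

£264

Monthly rate r = 23.6%/12 = 1.96667% = 0.0196667.
Payoff takes n = ⌈−ln(1 − rB₀/P)/ln(1+r)⌉ = ⌈7.972⌉ = 8 payments; the last is £389.01.
Total paid = 7·£400.00 + £389.01 = £3,189.01.
Total interest = total paid − principal = £3,189.01 − £2,925.00 = £264.01.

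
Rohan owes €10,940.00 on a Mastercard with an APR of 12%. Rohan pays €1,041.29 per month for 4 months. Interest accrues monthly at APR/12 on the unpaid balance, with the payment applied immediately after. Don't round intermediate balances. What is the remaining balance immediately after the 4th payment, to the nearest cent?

€7,156.15

Monthly rate r = 12%/12 = 1% = 0.01.
Each month: B ← B·(1+r) − €1,041.29.
Month 1: interest €109.40; balance after payment €10,008.11.
Month 2: interest €100.08; balance after payment €9,066.90.
Month 3: interest €90.67; balance after payment €8,116.28.
Month 4: interest €81.16; balance after payment €7,156.15.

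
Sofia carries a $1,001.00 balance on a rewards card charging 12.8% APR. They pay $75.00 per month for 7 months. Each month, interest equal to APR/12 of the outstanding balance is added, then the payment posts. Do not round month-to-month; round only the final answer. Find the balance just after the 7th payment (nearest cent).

$536.07

Monthly rate r = 12.8%/12 = 1.06667% = 0.0106667.
Each month: B ← B·(1+r) − $75.00.
Month 1: interest $10.68; balance after payment $936.68.
Month 2: interest $9.99; balance after payment $871.67.
Month 3: interest $9.30; balance after payment $805.97.
Month 4: interest $8.60; balance after payment $739.56.
Month 5: interest $7.89; balance after payment $672.45.
Month 6: interest $7.17; balance after payment $604.62.
Month 7: interest $6.45; balance after payment $536.07.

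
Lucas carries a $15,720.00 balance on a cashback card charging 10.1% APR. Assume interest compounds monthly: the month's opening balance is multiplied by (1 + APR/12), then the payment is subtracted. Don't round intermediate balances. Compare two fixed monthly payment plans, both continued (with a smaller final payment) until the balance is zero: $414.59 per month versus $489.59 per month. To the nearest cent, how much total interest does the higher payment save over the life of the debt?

Monthly rate r = 10.1%/12 = 0.841667% = 0.00841667.
At $414.59/mo: n = ⌈−ln(1 − rB₀/P)/ln(1+r)⌉ = 46 payments (last $357.62); total interest = total paid − $15,720.00 = $3,294.17.
At $489.59/mo: 38 payments (last $288.77); total interest $2,683.60.
Interest saved = $3,294.17 − $2,683.60 = $610.57.

$610.57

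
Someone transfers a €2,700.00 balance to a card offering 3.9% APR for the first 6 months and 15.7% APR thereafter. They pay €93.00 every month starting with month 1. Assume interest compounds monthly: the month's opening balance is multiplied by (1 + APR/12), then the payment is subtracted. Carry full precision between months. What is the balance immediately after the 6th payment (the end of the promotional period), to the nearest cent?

€2,190.53

Promo months 1–6 at r₀ = 3.9%/12 = 0.00325; months 7+ at r₁ = 15.7%/12 = 0.0130833.
After month 6: iterate B ← B·(1+r₀) − €93.00 for 6 months → €2,190.53.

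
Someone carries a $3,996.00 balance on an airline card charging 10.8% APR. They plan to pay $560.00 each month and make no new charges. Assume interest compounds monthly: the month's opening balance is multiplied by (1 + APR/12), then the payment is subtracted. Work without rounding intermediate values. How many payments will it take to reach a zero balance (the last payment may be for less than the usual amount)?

Monthly rate r = 10.8%/12 = 0.9% = 0.009.
Recurrence: B ← B·(1+r) − $560.00.
Month 1: interest $35.96; balance after payment $3,471.96.
Month 2: interest $31.25; balance after payment $2,943.21.
Closed form: n = −ln(1 − rB₀/P)/ln(1+r) = −ln(0.93578)/ln(1.009) ≈ 7.408, so the balance reaches zero during payment 8.

8 months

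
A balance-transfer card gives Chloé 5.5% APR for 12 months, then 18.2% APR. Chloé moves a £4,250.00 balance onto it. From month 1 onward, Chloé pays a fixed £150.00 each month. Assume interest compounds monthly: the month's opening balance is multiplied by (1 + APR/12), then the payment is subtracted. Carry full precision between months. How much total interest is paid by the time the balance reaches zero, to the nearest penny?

£649.58

Promo months 1–12 at r₀ = 5.5%/12 = 0.00458333; months 13+ at r₁ = 18.2%/12 = 0.0151667.
After month 12: iterate B ← B·(1+r₀) − £150.00 for 12 months → £2,643.66.
Then at r₁ with £150.00/mo: n₂ = −ln(1 − r₁·B/P)/ln(1+r₁) ≈ 20.66 → 21 more payments.
Total paid = 32·£150.00 + £99.58 = £4,899.58; interest = £4,899.58 − £4,250.00 = £649.58.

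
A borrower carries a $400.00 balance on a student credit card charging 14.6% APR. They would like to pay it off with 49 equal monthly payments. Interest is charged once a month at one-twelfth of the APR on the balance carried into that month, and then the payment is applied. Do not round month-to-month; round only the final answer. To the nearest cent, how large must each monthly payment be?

$10.89

Monthly rate r = 14.6%/12 = 1.21667% = 0.0121667.
Level-payment amortization: P = B₀·r / (1 − (1+r)^(−n)) = 400.00·0.0121667 / (1 − 1.01217^(−49)).
Denominator 1 − (1+r)^(−49) = 0.44709503.
P = 4.86667 / 0.44709503 ≈ 10.89.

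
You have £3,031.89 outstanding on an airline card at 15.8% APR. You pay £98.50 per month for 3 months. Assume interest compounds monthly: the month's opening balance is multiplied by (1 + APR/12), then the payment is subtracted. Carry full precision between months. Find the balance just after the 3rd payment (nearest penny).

£2,853.83

Monthly rate r = 15.8%/12 = 1.31667% = 0.0131667.
Each month: B ← B·(1+r) − £98.50.
Month 1: interest £39.92; balance after payment £2,973.31.
Month 2: interest £39.15; balance after payment £2,913.96.
Month 3: interest £38.37; balance after payment £2,853.83.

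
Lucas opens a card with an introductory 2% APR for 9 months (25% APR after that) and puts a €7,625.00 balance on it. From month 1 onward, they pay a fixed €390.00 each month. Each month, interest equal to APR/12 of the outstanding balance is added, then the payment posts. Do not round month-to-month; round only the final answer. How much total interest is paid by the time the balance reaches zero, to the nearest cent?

€700.05

Promo months 1–9 at r₀ = 2%/12 = 0.00166667; months 10+ at r₁ = 25%/12 = 0.0208333.
After month 9: iterate B ← B·(1+r₀) − €390.00 for 9 months → €4,206.65.
Then at r₁ with €390.00/mo: n₂ = −ln(1 − r₁·B/P)/ln(1+r₁) ≈ 12.34 → 13 more payments.
Total paid = 21·€390.00 + €135.05 = €8,325.05; interest = €8,325.05 − €7,625.00 = €700.05.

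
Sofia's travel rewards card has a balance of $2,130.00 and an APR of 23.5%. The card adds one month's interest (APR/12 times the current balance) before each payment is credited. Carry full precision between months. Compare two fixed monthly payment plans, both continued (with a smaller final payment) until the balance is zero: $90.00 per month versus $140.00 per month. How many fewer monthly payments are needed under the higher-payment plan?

Monthly rate r = 23.5%/12 = 1.95833% = 0.0195833.
At $90.00/mo: n = ⌈−ln(1 − rB₀/P)/ln(1+r)⌉ = 33 payments (last $9.49); total interest = total paid − $2,130.00 = $759.49.
At $140.00/mo: 19 payments (last $33.83); total interest $423.83.
Payments saved = 33 − 19 = 14.

14 fewer payments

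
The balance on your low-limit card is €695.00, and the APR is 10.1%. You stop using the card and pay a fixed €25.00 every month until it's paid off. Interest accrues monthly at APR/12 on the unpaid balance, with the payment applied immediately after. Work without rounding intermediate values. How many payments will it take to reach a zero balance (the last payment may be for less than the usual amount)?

32 payments

Monthly rate r = 10.1%/12 = 0.841667% = 0.00841667.
Recurrence: B ← B·(1+r) − €25.00.
Month 1: interest €5.85; balance after payment €675.85.
Month 2: interest €5.69; balance after payment €656.54.
Closed form: n = −ln(1 − rB₀/P)/ln(1+r) = −ln(0.76602)/ln(1.00842) ≈ 31.803, so the balance reaches zero during payment 32.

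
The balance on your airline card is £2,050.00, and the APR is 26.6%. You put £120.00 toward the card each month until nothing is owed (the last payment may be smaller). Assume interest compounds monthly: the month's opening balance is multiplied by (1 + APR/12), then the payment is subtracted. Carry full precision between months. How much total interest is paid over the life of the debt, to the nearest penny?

£555.08

Monthly rate r = 26.6%/12 = 2.21667% = 0.0221667.
Payoff takes n = ⌈−ln(1 − rB₀/P)/ln(1+r)⌉ = ⌈21.707⌉ = 22 payments; the last is £85.08.
Total paid = 21·£120.00 + £85.08 = £2,605.08.
Total interest = total paid − principal = £2,605.08 − £2,050.00 = £555.08.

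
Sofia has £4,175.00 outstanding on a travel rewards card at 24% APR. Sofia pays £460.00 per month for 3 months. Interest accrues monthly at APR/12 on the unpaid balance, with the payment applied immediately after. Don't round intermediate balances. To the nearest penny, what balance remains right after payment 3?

Monthly rate r = 24%/12 = 2% = 0.02.
Each month: B ← B·(1+r) − £460.00.
Month 1: interest £83.50; balance after payment £3,798.50.
Month 2: interest £75.97; balance after payment £3,414.47.
Month 3: interest £68.29; balance after payment £3,022.76.

£3,022.76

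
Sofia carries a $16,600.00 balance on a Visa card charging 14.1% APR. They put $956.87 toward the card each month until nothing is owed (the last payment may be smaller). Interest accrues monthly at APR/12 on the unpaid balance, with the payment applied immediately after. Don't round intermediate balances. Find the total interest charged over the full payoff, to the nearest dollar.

Monthly rate r = 14.1%/12 = 1.175% = 0.01175.
Payoff takes n = ⌈−ln(1 − rB₀/P)/ln(1+r)⌉ = ⌈19.514⌉ = 20 payments; the last is $493.58.
Total paid = 19·$956.87 + $493.58 = $18,674.11.
Total interest = total paid − principal = $18,674.11 − $16,600.00 = $2,074.11.

$2,074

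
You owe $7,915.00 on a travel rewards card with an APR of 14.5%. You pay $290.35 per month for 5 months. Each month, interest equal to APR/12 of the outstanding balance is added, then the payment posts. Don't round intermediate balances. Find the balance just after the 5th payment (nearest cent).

Monthly rate r = 14.5%/12 = 1.20833% = 0.0120833.
Each month: B ← B·(1+r) − $290.35.
Month 1: interest $95.64; balance after payment $7,720.29.
Month 2: interest $93.29; balance after payment $7,523.23.
Month 3: interest $90.91; balance after payment $7,323.78.
Month 4: interest $88.50; balance after payment $7,121.93.
Month 5: interest $86.06; balance after payment $6,917.63.

$6,917.63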